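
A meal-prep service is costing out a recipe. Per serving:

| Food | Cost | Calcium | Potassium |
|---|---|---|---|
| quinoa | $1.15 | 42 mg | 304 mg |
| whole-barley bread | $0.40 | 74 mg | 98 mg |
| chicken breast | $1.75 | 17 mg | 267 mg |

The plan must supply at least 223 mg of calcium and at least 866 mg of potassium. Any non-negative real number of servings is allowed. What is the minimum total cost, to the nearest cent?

At the optimum either one food covers both requirements or two foods hit both targets exactly; no other combination can be cheaper.
quinoa only: max(223/42, 866/304) = 5.31 servings → $6.11.
whole-barley bread only: max(223/74, 866/98) = 8.837 servings → $3.53.
chicken breast only: max(223/17, 866/267) = 13.12 servings → $22.96.
quinoa + whole-barley bread with both tight: 2.298 servings and 1.709 servings → $3.33.
quinoa + chicken breast: intersection lies outside the first quadrant.
whole-barley bread + chicken breast with both tight: 2.477 servings and 2.334 servings → $5.08.
The minimum over all feasible corners is $3.33.

$3.33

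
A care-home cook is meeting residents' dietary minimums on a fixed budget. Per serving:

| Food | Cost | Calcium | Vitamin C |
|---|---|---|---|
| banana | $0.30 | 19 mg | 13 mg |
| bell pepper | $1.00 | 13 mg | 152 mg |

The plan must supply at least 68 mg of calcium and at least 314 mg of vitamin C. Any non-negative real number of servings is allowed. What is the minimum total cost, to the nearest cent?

banana only: max(68/19, 314/13) = 24.15 servings → $7.25.
bell pepper only: max(68/13, 314/152) = 5.231 servings → $5.23.
banana + bell pepper with both tight: 2.3 servings and 1.869 servings → $2.56.
Cheapest feasible corner: $2.56.

$2.56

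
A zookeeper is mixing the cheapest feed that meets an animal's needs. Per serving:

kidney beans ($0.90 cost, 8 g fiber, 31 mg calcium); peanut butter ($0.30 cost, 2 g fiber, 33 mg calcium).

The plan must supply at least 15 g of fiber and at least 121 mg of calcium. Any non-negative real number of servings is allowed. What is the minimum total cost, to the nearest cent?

$1.87

Compare the cost at each extreme point of the feasible region.
kidney beans only: max(15/8, 121/31) = 3.903 servings → $3.51.
peanut butter only: max(15/2, 121/33) = 7.5 servings → $2.25.
kidney beans + peanut butter with both tight: 1.252 servings and 2.49 servings → $1.87.
The minimum over all feasible corners is $1.87.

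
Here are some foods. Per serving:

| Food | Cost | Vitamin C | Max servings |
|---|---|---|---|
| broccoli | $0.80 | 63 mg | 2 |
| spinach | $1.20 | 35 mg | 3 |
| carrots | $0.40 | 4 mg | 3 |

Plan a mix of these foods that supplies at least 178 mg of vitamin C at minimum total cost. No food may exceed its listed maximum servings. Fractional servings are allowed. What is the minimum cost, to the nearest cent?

Cost per mg of vitamin C: broccoli $0.0127, spinach $0.0343, carrots $0.1000.
Take 2 servings of broccoli: +126.0 mg vitamin C for $1.60 (total $1.60, still need 52.0 mg).
Take 1.486 servings of spinach: +52.0 mg vitamin C for $1.78 (total $3.38, still need 0.0 mg).
Filling from the cheapest source first is optimal under one linear minimum: $3.38.

$3.38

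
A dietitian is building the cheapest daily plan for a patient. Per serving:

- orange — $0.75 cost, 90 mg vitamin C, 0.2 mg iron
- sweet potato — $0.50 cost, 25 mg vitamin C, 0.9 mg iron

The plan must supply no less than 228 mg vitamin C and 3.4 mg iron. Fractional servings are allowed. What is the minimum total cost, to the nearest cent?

$2.90

orange only: max(228/90, 3.4/0.2) = 17 servings → $12.75.
sweet potato only: max(228/25, 3.4/0.9) = 9.12 servings → $4.56.
orange + sweet potato with both tight: 1.582 servings and 3.426 servings → $2.90.
The minimum over all feasible corners is $2.90.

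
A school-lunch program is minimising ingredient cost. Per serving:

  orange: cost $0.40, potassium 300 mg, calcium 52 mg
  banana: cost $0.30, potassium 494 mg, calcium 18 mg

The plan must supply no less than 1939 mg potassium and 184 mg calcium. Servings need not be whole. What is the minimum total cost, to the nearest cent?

At the optimum either one food covers both requirements or two foods hit both targets exactly; no other combination can be cheaper.
orange only: max(1939/300, 184/52) = 6.463 servings → $2.59.
banana only: max(1939/494, 184/18) = 10.22 servings → $3.07.
orange + banana with both tight: 2.76 servings and 2.249 servings → $1.78.
The minimum over all feasible corners is $1.78.

$1.78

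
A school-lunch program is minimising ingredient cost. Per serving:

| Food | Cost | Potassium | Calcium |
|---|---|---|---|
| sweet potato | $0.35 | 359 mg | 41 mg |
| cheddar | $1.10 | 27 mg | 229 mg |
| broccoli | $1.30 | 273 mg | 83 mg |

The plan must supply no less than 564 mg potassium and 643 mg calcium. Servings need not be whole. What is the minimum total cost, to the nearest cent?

Two binding constraints pin down two serving amounts, so the optimal mix uses at most two foods. The candidates are each food alone (scaled to the tighter of potassium/calcium) and each pair with both constraints tight.
sweet potato only: max(564/359, 643/41) = 15.68 servings → $5.49.
cheddar only: max(564/27, 643/229) = 20.89 servings → $22.98.
broccoli only: max(564/273, 643/83) = 7.747 servings → $10.07.
sweet potato + cheddar with both tight: 1.378 servings and 2.561 servings → $3.30.
sweet potato + broccoli: intersection lies outside the first quadrant.
cheddar + broccoli with both tight: 2.136 servings and 1.855 servings → $4.76.
So the least-cost plan costs $3.30.

$3.30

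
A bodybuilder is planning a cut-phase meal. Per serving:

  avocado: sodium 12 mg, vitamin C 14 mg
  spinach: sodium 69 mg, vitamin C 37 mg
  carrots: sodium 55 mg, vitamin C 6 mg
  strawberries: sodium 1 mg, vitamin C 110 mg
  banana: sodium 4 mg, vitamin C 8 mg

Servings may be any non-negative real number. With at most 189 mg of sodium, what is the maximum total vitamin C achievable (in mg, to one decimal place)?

Vitamin C per mg sodium: strawberries 110, banana 2, avocado 1.167, spinach 0.5362, carrots 0.1091.
With no serving limits, spend the whole sodium allowance on strawberries: 189 mg / 1 mg × 110 mg = 20790.0 mg.

20790.0 mg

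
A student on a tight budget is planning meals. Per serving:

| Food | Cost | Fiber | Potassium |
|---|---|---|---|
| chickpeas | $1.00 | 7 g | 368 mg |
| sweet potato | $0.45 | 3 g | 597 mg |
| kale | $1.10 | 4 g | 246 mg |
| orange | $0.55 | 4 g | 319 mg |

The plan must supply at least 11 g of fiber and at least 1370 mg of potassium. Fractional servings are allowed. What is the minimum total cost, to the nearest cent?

$1.56

Compare the cost at each extreme point of the feasible region.
chickpeas only: max(11/7, 1370/368) = 3.723 servings → $3.72.
sweet potato only: max(11/3, 1370/597) = 3.667 servings → $1.65.
kale only: max(11/4, 1370/246) = 5.569 servings → $6.13.
orange only: max(11/4, 1370/319) = 4.295 servings → $2.36.
chickpeas + sweet potato with both tight: 0.799 servings and 1.802 servings → $1.61.
chickpeas + kale: intersection lies outside the first quadrant.
chickpeas + orange: intersection lies outside the first quadrant.
sweet potato + kale with both tight: 1.681 servings and 1.489 servings → $2.39.
sweet potato + orange with both tight: 1.377 servings and 1.717 servings → $1.56.
kale + orange with both targets exact would need a negative amount; discard.
Cheapest feasible corner: $1.56.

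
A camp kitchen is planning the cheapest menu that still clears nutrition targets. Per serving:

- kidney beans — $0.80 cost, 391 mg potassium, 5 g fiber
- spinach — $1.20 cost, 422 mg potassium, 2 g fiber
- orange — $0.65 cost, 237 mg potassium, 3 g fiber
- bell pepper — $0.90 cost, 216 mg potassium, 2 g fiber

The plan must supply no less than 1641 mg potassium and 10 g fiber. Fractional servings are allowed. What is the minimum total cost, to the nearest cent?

$3.36

Two binding constraints pin down two serving amounts, so the optimal mix uses at most two foods. The candidates are each food alone (scaled to the tighter of potassium/fiber) and each pair with both constraints tight.
kidney beans only: max(1641/391, 10/5) = 4.197 servings → $3.36.
spinach only: max(1641/422, 10/2) = 5 servings → $6.00.
orange only: max(1641/237, 10/3) = 6.924 servings → $4.50.
bell pepper only: max(1641/216, 10/2) = 7.597 servings → $6.84.
kidney beans + spinach with both tight: 0.7063 servings and 3.234 servings → $4.45.
kidney beans + orange: intersection lies outside the first quadrant.
kidney beans + bell pepper: intersection lies outside the first quadrant.
spinach + orange with both tight: 3.223 servings and 1.184 servings → $4.64.
spinach + bell pepper with both tight: 2.723 servings and 2.277 servings → $5.32.
orange + bell pepper with both targets exact would need a negative amount; discard.
So the least-cost plan costs $3.36.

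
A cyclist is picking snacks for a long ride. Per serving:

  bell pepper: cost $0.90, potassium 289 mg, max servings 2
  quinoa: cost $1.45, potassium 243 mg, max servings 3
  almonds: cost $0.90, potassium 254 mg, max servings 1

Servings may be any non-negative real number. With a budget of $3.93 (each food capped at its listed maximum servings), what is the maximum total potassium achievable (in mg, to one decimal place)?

1038.1 mg

Potassium per dollar: bell pepper 321.1, almonds 282.2, quinoa 167.6.
Take 2 servings of bell pepper: spends $1.80, +578.0 mg potassium (running total 578.0 mg).
Take 1 serving of almonds: spends $0.90, +254.0 mg potassium (running total 832.0 mg).
Take 0.8483 servings of quinoa: spends $1.23, +206.1 mg potassium (running total 1038.1 mg).
Greedy by best ratio exhausts the cost allowance optimally: 1038.1 mg.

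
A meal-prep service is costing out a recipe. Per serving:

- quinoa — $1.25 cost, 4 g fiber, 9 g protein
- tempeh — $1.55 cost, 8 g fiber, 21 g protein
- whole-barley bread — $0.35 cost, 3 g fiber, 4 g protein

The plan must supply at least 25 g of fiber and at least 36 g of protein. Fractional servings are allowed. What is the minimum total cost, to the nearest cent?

$3.08

A basic optimal solution has at most two foods positive. Try each food alone and each pair with both targets met exactly.
quinoa only: max(25/4, 36/9) = 6.25 servings → $7.81.
tempeh only: max(25/8, 36/21) = 3.125 servings → $4.84.
whole-barley bread only: max(25/3, 36/4) = 9 servings → $3.15.
quinoa + tempeh: intersection lies outside the first quadrant.
quinoa + whole-barley bread with both tight: 0.7273 servings and 7.364 servings → $3.49.
tempeh + whole-barley bread with both tight: 0.2581 servings and 7.645 servings → $3.08.
So the least-cost plan costs $3.08.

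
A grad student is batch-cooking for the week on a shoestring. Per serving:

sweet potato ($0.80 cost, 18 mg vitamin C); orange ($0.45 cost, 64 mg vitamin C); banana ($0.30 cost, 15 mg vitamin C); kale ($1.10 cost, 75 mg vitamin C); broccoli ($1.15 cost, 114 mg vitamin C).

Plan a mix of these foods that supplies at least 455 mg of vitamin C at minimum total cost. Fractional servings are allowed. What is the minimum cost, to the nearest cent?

$3.20

Cost per mg of vitamin C: orange $0.0070, broccoli $0.0101, kale $0.0147, banana $0.0200, sweet potato $0.0444.
With no serving limits, use only orange: 455 mg / 64 mg = 7.109 servings × $0.45 = $3.20.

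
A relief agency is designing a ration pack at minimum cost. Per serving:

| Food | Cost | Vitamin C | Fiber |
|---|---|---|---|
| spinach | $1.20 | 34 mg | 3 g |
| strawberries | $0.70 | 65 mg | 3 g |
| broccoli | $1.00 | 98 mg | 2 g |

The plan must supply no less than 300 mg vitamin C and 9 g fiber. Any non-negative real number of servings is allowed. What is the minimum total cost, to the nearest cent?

Compare the cost at each extreme point of the feasible region.
spinach only: max(300/34, 9/3) = 8.824 servings → $10.59.
strawberries only: max(300/65, 9/3) = 4.615 servings → $3.23.
broccoli only: max(300/98, 9/2) = 4.5 servings → $4.50.
spinach + strawberries: the both-tight solution has a negative serving — not a feasible corner.
spinach + broccoli with both tight: 1.248 servings and 2.628 servings → $4.13.
strawberries + broccoli with both tight: 1.72 servings and 1.921 servings → $3.12.
So the least-cost plan costs $3.12.

$3.12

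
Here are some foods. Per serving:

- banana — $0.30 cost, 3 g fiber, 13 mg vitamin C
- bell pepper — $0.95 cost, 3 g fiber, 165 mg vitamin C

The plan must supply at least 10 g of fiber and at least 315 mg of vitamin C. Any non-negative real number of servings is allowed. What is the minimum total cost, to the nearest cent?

$2.16

banana only: max(10/3, 315/13) = 24.23 servings → $7.27.
bell pepper only: max(10/3, 315/165) = 3.333 servings → $3.17.
banana + bell pepper with both tight: 1.546 servings and 1.787 servings → $2.16.
The minimum over all feasible corners is $2.16.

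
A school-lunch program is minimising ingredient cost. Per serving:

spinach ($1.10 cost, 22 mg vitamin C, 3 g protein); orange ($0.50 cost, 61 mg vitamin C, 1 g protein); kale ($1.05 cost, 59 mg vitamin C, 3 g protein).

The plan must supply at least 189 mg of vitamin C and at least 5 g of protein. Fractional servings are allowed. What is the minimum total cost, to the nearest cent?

Compare the cost at each extreme point of the feasible region.
spinach only: max(189/22, 5/3) = 8.591 servings → $9.45.
orange only: max(189/61, 5/1) = 5 servings → $2.50.
kale only: max(189/59, 5/3) = 3.203 servings → $3.36.
spinach + orange with both tight: 0.7205 servings and 2.839 servings → $2.21.
spinach + kale with both targets exact would need a negative amount; discard.
orange + kale with both tight: 2.194 servings and 0.9355 servings → $2.08.
Cheapest feasible corner: $2.08.

$2.08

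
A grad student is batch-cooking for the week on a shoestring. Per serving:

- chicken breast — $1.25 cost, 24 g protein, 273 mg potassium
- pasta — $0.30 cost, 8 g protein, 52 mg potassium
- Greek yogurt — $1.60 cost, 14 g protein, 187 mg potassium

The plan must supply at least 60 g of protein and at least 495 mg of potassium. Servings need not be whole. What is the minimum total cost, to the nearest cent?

$2.56

At the optimum either one food covers both requirements or two foods hit both targets exactly; no other combination can be cheaper.
chicken breast only: max(60/24, 495/273) = 2.5 servings → $3.12.
pasta only: max(60/8, 495/52) = 9.519 servings → $2.86.
Greek yogurt only: max(60/14, 495/187) = 4.286 servings → $6.86.
chicken breast + pasta with both tight: 0.8974 servings and 4.808 servings → $2.56.
chicken breast + Greek yogurt with both targets exact would need a negative amount; discard.
pasta + Greek yogurt with both tight: 5.586 servings and 1.094 servings → $3.43.
So the least-cost plan costs $2.56.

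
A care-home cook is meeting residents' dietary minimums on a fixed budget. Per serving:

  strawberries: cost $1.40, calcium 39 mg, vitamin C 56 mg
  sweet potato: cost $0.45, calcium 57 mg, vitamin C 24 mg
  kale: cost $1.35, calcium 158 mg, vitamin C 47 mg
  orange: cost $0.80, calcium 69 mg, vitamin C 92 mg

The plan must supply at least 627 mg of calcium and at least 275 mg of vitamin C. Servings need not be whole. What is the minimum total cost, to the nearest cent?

The cheapest plan sits at a corner of the feasible region — with two constraints it uses at most two foods.
strawberries only: max(627/39, 275/56) = 16.08 servings → $22.51.
sweet potato only: max(627/57, 275/24) = 11.46 servings → $5.16.
kale only: max(627/158, 275/47) = 5.851 servings → $7.90.
orange only: max(627/69, 275/92) = 9.087 servings → $7.27.
strawberries + sweet potato with both tight: 0.2779 servings and 10.81 servings → $5.25.
strawberries + kale with both tight: 1.993 servings and 3.476 servings → $7.48.
strawberries + orange: the both-tight solution has a negative serving — not a feasible corner.
sweet potato + kale: intersection lies outside the first quadrant.
sweet potato + orange with both tight: 10.79 servings and 0.1747 servings → $4.99.
kale + orange with both tight: 3.428 servings and 1.238 servings → $5.62.
Cheapest feasible corner: $4.99.

$4.99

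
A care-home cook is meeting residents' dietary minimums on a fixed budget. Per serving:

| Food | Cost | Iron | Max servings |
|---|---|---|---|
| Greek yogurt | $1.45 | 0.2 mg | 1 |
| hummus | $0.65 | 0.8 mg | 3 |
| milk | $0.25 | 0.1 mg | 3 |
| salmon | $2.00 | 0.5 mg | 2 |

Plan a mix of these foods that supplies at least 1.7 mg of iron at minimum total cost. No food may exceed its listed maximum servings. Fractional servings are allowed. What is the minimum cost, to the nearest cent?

$1.38

Cost per mg of iron: hummus $0.8125, milk $2.5000, salmon $4.0000, Greek yogurt $7.2500.
Take 2.125 servings of hummus: +1.7 mg iron for $1.38 (total $1.38, still need 0.0 mg).
Greedy by cheapest-per-mg is optimal for a single linear constraint, so the minimum cost is $1.38.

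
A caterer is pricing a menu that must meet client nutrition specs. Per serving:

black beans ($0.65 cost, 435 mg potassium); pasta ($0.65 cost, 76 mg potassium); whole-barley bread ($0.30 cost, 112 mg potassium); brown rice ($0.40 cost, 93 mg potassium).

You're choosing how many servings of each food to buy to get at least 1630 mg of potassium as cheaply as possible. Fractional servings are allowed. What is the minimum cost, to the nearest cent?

Cost per mg of potassium: black beans $0.0015, whole-barley bread $0.0027, brown rice $0.0043, pasta $0.0086.
With no serving limits, use only black beans: 1630 mg / 435 mg = 3.747 servings × $0.65 = $2.44.

$2.44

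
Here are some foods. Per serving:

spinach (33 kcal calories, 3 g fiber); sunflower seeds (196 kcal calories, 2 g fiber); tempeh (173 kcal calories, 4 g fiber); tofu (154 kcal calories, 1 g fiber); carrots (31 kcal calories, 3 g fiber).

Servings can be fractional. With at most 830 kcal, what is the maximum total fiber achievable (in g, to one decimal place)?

80.3 g

Fiber per kcal: carrots 0.09677, spinach 0.09091, tempeh 0.02312, sunflower seeds 0.0102, tofu 0.006494.
With no serving limits, spend the whole calories allowance on carrots: 830 kcal / 31 kcal × 3 g = 80.3 g.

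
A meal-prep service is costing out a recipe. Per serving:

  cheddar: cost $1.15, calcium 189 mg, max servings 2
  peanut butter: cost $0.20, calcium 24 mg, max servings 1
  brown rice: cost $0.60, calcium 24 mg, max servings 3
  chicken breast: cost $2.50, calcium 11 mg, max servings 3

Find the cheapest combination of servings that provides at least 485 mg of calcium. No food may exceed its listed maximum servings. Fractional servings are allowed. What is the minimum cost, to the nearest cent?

$6.80

Cost per mg of calcium: cheddar $0.0061, peanut butter $0.0083, brown rice $0.0250, chicken breast $0.2273.
Take 2 servings of cheddar: +378.0 mg calcium for $2.30 (total $2.30, still need 107.0 mg).
Take 1 serving of peanut butter: +24.0 mg calcium for $0.20 (total $2.50, still need 83.0 mg).
Take 3 servings of brown rice: +72.0 mg calcium for $1.80 (total $4.30, still need 11.0 mg).
Take 1 serving of chicken breast: +11.0 mg calcium for $2.50 (total $6.80, still need 0.0 mg).
Greedy by cheapest-per-mg is optimal for a single linear constraint, so the minimum cost is $6.80.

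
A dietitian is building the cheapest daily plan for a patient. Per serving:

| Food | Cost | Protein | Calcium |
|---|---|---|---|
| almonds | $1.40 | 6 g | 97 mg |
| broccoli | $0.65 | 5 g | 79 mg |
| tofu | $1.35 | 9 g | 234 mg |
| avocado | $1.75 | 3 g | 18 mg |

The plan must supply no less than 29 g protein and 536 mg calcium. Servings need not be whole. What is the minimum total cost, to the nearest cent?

$3.92

almonds only: max(29/6, 536/97) = 5.526 servings → $7.74.
broccoli only: max(29/5, 536/79) = 6.785 servings → $4.41.
tofu only: max(29/9, 536/234) = 3.222 servings → $4.35.
avocado only: max(29/3, 536/18) = 29.78 servings → $52.11.
almonds + broccoli: the both-tight solution has a negative serving — not a feasible corner.
almonds + tofu with both tight: 3.695 servings and 0.7589 servings → $6.20.
almonds + avocado with both targets exact would need a negative amount; discard.
broccoli + tofu with both tight: 4.275 servings and 0.8475 servings → $3.92.
broccoli + avocado: intersection lies outside the first quadrant.
tofu + avocado with both tight: 2.011 servings and 3.633 servings → $9.07.
The minimum over all feasible corners is $3.92.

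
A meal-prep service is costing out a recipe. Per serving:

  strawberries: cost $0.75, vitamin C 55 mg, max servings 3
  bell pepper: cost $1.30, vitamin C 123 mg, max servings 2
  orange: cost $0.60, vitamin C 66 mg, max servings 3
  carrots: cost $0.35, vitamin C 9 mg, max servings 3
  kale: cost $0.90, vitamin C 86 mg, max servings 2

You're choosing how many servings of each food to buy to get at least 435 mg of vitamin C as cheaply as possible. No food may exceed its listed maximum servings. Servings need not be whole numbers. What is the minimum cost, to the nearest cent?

Cost per mg of vitamin C: orange $0.0091, kale $0.0105, bell pepper $0.0106, strawberries $0.0136, carrots $0.0389.
Take 3 servings of orange: +198.0 mg vitamin C for $1.80 (total $1.80, still need 237.0 mg).
Take 2 servings of kale: +172.0 mg vitamin C for $1.80 (total $3.60, still need 65.0 mg).
Take 0.5285 servings of bell pepper: +65.0 mg vitamin C for $0.69 (total $4.29, still need 0.0 mg).
Filling from the cheapest source first is optimal under one linear minimum: $4.29.

$4.29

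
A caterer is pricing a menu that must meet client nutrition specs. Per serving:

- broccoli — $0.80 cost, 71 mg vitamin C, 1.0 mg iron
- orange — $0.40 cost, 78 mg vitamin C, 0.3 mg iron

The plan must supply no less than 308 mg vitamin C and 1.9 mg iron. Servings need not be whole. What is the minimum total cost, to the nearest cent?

$2.01

The cheapest plan sits at a corner of the feasible region — with two constraints it uses at most two foods.
broccoli only: max(308/71, 1.9/1.0) = 4.338 servings → $3.47.
orange only: max(308/78, 1.9/0.3) = 6.333 servings → $2.53.
broccoli + orange with both tight: 0.9841 servings and 3.053 servings → $2.01.
Cheapest feasible corner: $2.01.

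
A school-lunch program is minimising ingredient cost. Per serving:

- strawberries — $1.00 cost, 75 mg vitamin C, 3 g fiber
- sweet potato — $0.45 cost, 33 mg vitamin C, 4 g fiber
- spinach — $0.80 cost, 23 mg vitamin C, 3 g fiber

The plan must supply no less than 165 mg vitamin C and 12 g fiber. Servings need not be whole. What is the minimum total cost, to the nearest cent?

A basic optimal solution has at most two foods positive. Try each food alone and each pair with both targets met exactly.
strawberries only: max(165/75, 12/3) = 4 servings → $4.00.
sweet potato only: max(165/33, 12/4) = 5 servings → $2.25.
spinach only: max(165/23, 12/3) = 7.174 servings → $5.74.
strawberries + sweet potato with both tight: 1.313 servings and 2.015 servings → $2.22.
strawberries + spinach with both tight: 1.404 servings and 2.596 servings → $3.48.
sweet potato + spinach with both targets exact would need a negative amount; discard.
So the least-cost plan costs $2.22.

$2.22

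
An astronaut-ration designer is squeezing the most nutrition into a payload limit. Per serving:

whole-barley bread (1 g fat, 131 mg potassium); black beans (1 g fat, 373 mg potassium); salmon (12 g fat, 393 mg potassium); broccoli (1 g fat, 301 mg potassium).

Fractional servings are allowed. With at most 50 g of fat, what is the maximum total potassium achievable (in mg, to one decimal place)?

18650.0 mg

Potassium per g fat: black beans 373, broccoli 301, whole-barley bread 131, salmon 32.75.
With no serving limits, spend the whole fat allowance on black beans: 50 g / 1 g × 373 mg = 18650.0 mg.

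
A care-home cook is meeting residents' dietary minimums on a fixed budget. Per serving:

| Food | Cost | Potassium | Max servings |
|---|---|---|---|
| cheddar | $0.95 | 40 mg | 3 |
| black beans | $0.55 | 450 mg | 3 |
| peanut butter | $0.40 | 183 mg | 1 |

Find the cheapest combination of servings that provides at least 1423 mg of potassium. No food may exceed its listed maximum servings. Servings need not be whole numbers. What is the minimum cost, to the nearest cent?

$1.81

Cost per mg of potassium: black beans $0.0012, peanut butter $0.0022, cheddar $0.0238.
Take 3 servings of black beans: +1350.0 mg potassium for $1.65 (total $1.65, still need 73.0 mg).
Take 0.3989 servings of peanut butter: +73.0 mg potassium for $0.16 (total $1.81, still need 0.0 mg).
Greedy by cheapest-per-mg is optimal for a single linear constraint, so the minimum cost is $1.81.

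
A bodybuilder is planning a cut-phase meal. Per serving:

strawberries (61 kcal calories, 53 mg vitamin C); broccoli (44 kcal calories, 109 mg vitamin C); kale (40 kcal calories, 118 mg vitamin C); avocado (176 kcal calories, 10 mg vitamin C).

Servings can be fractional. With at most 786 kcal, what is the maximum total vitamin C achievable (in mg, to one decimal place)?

Vitamin C per kcal: kale 2.95, broccoli 2.477, strawberries 0.8689, avocado 0.05682.
With no serving limits, spend the whole calories allowance on kale: 786 kcal / 40 kcal × 118 mg = 2318.7 mg.

2318.7 mg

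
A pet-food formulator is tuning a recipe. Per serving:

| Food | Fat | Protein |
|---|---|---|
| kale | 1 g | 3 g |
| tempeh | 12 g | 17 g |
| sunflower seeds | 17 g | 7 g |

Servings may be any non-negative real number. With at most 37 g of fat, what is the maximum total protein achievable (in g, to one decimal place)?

111.0 g

Protein per g fat: kale 3, tempeh 1.417, sunflower seeds 0.4118.
With no serving limits, spend the whole fat allowance on kale: 37 g / 1 g × 3 g = 111.0 g.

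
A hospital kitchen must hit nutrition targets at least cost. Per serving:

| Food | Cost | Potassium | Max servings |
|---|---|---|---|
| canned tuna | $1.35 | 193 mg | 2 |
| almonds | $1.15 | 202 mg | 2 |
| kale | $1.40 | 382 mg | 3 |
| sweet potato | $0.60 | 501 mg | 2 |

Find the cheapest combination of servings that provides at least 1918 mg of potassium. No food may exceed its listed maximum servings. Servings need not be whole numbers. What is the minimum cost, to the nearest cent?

Cost per mg of potassium: sweet potato $0.0012, kale $0.0037, almonds $0.0057, canned tuna $0.0070.
Take 2 servings of sweet potato: +1002.0 mg potassium for $1.20 (total $1.20, still need 916.0 mg).
Take 2.398 servings of kale: +916.0 mg potassium for $3.36 (total $4.56, still need 0.0 mg).
Greedy by cheapest-per-mg is optimal for a single linear constraint, so the minimum cost is $4.56.

$4.56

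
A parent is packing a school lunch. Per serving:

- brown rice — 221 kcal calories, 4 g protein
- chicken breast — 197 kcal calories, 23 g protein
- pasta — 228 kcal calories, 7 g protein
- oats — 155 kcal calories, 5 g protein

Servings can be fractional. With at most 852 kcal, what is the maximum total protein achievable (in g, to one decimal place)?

Protein per kcal: chicken breast 0.1168, oats 0.03226, pasta 0.0307, brown rice 0.0181.
With no serving limits, spend the whole calories allowance on chicken breast: 852 kcal / 197 kcal × 23 g = 99.5 g.

99.5 g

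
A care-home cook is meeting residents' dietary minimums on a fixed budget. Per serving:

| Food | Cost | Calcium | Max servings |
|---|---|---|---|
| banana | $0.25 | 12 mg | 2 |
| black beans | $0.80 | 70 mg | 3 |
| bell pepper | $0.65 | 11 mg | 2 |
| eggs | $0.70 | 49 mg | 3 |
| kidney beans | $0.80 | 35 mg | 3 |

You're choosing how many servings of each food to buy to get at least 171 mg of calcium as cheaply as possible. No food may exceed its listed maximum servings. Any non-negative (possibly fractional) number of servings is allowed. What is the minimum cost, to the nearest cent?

$1.95

Cost per mg of calcium: black beans $0.0114, eggs $0.0143, banana $0.0208, kidney beans $0.0229, bell pepper $0.0591.
Take 2.443 servings of black beans: +171.0 mg calcium for $1.95 (total $1.95, still need 0.0 mg).
Filling from the cheapest source first is optimal under one linear minimum: $1.95.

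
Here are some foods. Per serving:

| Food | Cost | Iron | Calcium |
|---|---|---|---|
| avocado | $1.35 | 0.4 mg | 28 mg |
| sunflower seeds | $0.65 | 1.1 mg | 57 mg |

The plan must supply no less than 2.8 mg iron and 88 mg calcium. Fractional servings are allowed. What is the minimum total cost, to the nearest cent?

$1.65

Compare the cost at each extreme point of the feasible region.
avocado only: max(2.8/0.4, 88/28) = 7 servings → $9.45.
sunflower seeds only: max(2.8/1.1, 88/57) = 2.545 servings → $1.65.
avocado + sunflower seeds with both targets exact would need a negative amount; discard.
Cheapest feasible corner: $1.65.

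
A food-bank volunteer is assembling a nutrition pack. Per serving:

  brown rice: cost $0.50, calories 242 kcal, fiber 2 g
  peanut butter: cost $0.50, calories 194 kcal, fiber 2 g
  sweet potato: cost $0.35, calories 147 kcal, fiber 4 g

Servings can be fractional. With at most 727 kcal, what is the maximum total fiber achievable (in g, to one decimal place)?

19.8 g

Fiber per kcal: sweet potato 0.02721, peanut butter 0.01031, brown rice 0.008264.
With no serving limits, spend the whole calories allowance on sweet potato: 727 kcal / 147 kcal × 4 g = 19.8 g.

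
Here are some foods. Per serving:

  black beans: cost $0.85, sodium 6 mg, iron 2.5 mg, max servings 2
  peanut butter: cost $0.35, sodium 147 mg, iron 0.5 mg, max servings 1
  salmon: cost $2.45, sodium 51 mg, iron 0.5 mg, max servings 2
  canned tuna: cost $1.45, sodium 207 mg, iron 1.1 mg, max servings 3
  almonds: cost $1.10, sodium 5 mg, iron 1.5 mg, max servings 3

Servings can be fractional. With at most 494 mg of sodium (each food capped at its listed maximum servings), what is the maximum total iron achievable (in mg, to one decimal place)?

12.4 mg

Iron per mg sodium: black beans 0.4167, almonds 0.3, salmon 0.009804, canned tuna 0.005314, peanut butter 0.003401.
Take 2 servings of black beans: uses 12 mg sodium, +5.0 mg iron (running total 5.0 mg).
Take 3 servings of almonds: uses 15 mg sodium, +4.5 mg iron (running total 9.5 mg).
Take 2 servings of salmon: uses 102 mg sodium, +1.0 mg iron (running total 10.5 mg).
Take 1.763 servings of canned tuna: uses 365 mg sodium, +1.9 mg iron (running total 12.4 mg).
Filling greedily by iron-per-mg sodium is optimal for one linear limit, giving 12.4 mg.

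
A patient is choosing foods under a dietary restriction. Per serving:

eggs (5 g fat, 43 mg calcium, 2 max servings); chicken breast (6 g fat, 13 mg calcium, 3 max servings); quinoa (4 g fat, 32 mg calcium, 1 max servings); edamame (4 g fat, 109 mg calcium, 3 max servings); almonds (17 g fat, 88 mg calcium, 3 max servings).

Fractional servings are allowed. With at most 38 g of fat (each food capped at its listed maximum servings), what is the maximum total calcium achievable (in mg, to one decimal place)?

507.1 mg

Calcium per g fat: edamame 27.25, eggs 8.6, quinoa 8, almonds 5.176, chicken breast 2.167.
Take 3 servings of edamame: uses 12 g fat, +327.0 mg calcium (running total 327.0 mg).
Take 2 servings of eggs: uses 10 g fat, +86.0 mg calcium (running total 413.0 mg).
Take 1 serving of quinoa: uses 4 g fat, +32.0 mg calcium (running total 445.0 mg).
Take 0.7059 servings of almonds: uses 12 g fat, +62.1 mg calcium (running total 507.1 mg).
Greedy by best ratio exhausts the fat allowance optimally: 507.1 mg.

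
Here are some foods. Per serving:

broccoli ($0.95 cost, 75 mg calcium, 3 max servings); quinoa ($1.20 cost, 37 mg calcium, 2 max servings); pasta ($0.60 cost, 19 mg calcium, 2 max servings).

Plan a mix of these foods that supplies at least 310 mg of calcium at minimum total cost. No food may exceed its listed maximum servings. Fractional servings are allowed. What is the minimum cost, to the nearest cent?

$5.57

Cost per mg of calcium: broccoli $0.0127, pasta $0.0316, quinoa $0.0324.
Take 3 servings of broccoli: +225.0 mg calcium for $2.85 (total $2.85, still need 85.0 mg).
Take 2 servings of pasta: +38.0 mg calcium for $1.20 (total $4.05, still need 47.0 mg).
Take 1.27 servings of quinoa: +47.0 mg calcium for $1.52 (total $5.57, still need 0.0 mg).
Greedy by cheapest-per-mg is optimal for a single linear constraint, so the minimum cost is $5.57.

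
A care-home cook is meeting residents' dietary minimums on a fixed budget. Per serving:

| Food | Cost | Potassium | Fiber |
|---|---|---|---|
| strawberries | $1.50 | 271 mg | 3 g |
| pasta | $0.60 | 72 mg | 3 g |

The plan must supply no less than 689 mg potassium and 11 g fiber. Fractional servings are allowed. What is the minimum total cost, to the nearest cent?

An LP optimum is at a vertex; with two nutrient constraints at most two foods are used. Check each candidate.
strawberries only: max(689/271, 11/3) = 3.667 servings → $5.50.
pasta only: max(689/72, 11/3) = 9.569 servings → $5.74.
strawberries + pasta with both tight: 2.136 servings and 1.531 servings → $4.12.
The minimum over all feasible corners is $4.12.

$4.12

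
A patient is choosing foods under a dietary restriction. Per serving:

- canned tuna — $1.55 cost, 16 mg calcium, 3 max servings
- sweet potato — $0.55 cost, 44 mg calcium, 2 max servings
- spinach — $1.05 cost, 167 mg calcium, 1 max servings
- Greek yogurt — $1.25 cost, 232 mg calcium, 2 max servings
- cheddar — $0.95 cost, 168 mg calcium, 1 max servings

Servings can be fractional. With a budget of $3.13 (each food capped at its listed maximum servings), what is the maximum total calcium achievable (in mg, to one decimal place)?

575.4 mg

Calcium per dollar: Greek yogurt 185.6, cheddar 176.8, spinach 159, sweet potato 80, canned tuna 10.32.
Take 2 servings of Greek yogurt: spends $2.50, +464.0 mg calcium (running total 464.0 mg).
Take 0.6632 servings of cheddar: spends $0.63, +111.4 mg calcium (running total 575.4 mg).
Greedy by best ratio exhausts the cost allowance optimally: 575.4 mg.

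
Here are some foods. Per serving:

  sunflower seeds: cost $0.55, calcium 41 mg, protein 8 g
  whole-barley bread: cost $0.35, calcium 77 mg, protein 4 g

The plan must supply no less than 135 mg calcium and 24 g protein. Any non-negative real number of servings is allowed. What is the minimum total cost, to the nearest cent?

An LP optimum is at a vertex; with two nutrient constraints at most two foods are used. Check each candidate.
sunflower seeds only: max(135/41, 24/8) = 3.293 servings → $1.81.
whole-barley bread only: max(135/77, 24/4) = 6 servings → $2.10.
sunflower seeds + whole-barley bread with both tight: 2.894 servings and 0.2124 servings → $1.67.
So the least-cost plan costs $1.67.

$1.67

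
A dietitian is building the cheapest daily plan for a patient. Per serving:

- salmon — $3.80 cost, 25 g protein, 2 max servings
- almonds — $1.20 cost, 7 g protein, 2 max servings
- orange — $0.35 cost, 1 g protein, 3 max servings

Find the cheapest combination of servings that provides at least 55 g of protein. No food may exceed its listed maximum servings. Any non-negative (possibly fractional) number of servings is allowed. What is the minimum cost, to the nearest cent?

Cost per g of protein: salmon $0.1520, almonds $0.1714, orange $0.3500.
Take 2 servings of salmon: +50.0 g protein for $7.60 (total $7.60, still need 5.0 g).
Take 0.7143 servings of almonds: +5.0 g protein for $0.86 (total $8.46, still need 0.0 g).
Greedy by cheapest-per-g is optimal for a single linear constraint, so the minimum cost is $8.46.

$8.46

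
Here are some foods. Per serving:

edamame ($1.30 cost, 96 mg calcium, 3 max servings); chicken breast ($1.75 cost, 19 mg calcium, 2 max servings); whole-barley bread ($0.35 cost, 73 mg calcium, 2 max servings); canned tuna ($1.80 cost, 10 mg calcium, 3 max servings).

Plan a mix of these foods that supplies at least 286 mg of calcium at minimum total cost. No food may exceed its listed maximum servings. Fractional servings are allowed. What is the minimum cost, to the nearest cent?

$2.60

Cost per mg of calcium: whole-barley bread $0.0048, edamame $0.0135, chicken breast $0.0921, canned tuna $0.1800.
Take 2 servings of whole-barley bread: +146.0 mg calcium for $0.70 (total $0.70, still need 140.0 mg).
Take 1.458 servings of edamame: +140.0 mg calcium for $1.90 (total $2.60, still need 0.0 mg).
Filling from the cheapest source first is optimal under one linear minimum: $2.60.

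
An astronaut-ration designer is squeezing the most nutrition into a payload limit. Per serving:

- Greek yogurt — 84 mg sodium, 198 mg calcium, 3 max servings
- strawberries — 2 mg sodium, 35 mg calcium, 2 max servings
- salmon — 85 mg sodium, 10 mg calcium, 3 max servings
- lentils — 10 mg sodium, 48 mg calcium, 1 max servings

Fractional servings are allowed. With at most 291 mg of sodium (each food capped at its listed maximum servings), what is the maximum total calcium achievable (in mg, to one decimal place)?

Calcium per mg sodium: strawberries 17.5, lentils 4.8, Greek yogurt 2.357, salmon 0.1176.
Take 2 servings of strawberries: uses 4 mg sodium, +70.0 mg calcium (running total 70.0 mg).
Take 1 serving of lentils: uses 10 mg sodium, +48.0 mg calcium (running total 118.0 mg).
Take 3 servings of Greek yogurt: uses 252 mg sodium, +594.0 mg calcium (running total 712.0 mg).
Take 0.2941 servings of salmon: uses 25 mg sodium, +2.9 mg calcium (running total 714.9 mg).
Filling greedily by calcium-per-mg sodium is optimal for one linear limit, giving 714.9 mg.

714.9 mg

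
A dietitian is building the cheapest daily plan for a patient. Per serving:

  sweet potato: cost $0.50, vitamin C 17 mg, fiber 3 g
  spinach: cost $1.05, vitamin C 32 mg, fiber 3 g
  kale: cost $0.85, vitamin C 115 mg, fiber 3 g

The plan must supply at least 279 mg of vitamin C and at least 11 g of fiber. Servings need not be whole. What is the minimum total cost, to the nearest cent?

$2.61

A basic optimal solution has at most two foods positive. Try each food alone and each pair with both targets met exactly.
sweet potato only: max(279/17, 11/3) = 16.41 servings → $8.21.
spinach only: max(279/32, 11/3) = 8.719 servings → $9.15.
kale only: max(279/115, 11/3) = 3.667 servings → $3.12.
sweet potato + spinach: intersection lies outside the first quadrant.
sweet potato + kale with both tight: 1.456 servings and 2.211 servings → $2.61.
spinach + kale with both tight: 1.719 servings and 1.948 servings → $3.46.
The minimum over all feasible corners is $2.61.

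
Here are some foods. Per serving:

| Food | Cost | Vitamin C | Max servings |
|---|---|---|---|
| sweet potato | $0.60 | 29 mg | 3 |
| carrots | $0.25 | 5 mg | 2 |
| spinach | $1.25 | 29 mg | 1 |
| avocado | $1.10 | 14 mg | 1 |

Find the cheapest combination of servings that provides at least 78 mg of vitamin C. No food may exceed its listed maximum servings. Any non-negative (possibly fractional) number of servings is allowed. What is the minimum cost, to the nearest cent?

Cost per mg of vitamin C: sweet potato $0.0207, spinach $0.0431, carrots $0.0500, avocado $0.0786.
Take 2.69 servings of sweet potato: +78.0 mg vitamin C for $1.61 (total $1.61, still need 0.0 mg).
Filling from the cheapest source first is optimal under one linear minimum: $1.61.

$1.61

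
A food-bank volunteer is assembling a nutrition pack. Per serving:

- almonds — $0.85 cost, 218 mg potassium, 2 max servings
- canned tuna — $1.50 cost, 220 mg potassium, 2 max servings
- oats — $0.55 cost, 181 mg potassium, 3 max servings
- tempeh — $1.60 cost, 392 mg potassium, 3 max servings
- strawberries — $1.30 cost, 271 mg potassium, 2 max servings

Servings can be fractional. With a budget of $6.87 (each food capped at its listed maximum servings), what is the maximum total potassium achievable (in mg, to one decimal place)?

Potassium per dollar: oats 329.1, almonds 256.5, tempeh 245, strawberries 208.5, canned tuna 146.7.
Take 3 servings of oats: spends $1.65, +543.0 mg potassium (running total 543.0 mg).
Take 2 servings of almonds: spends $1.70, +436.0 mg potassium (running total 979.0 mg).
Take 2.2 servings of tempeh: spends $3.52, +862.4 mg potassium (running total 1841.4 mg).
Filling greedily by potassium-per-dollar is optimal for one linear limit, giving 1841.4 mg.

1841.4 mg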